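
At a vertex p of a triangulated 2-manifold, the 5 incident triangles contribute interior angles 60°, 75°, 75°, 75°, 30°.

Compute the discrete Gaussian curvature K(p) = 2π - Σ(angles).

Sum of angles = 315°. K = 360° - 315° = 45° = π/4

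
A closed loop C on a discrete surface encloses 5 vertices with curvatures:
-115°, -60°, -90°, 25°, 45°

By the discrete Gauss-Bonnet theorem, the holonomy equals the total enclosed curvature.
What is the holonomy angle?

Holonomy = total enclosed curvature = (-115°) + (-60°) + (-90°) + 25° + 45° = -195°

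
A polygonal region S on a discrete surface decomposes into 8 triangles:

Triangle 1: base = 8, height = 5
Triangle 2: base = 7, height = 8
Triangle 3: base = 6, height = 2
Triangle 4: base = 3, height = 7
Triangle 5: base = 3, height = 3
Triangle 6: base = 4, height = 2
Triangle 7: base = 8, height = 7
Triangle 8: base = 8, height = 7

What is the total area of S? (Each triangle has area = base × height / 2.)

(1/2)×8×5 + (1/2)×7×8 + (1/2)×6×2 + (1/2)×3×7 + (1/2)×3×3 + (1/2)×4×2 + (1/2)×8×7 + (1/2)×8×7 = 129.0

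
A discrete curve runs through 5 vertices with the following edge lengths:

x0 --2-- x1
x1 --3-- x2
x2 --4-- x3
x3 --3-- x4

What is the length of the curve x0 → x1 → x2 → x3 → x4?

Arc length = 2 + 3 + 4 + 3 = 12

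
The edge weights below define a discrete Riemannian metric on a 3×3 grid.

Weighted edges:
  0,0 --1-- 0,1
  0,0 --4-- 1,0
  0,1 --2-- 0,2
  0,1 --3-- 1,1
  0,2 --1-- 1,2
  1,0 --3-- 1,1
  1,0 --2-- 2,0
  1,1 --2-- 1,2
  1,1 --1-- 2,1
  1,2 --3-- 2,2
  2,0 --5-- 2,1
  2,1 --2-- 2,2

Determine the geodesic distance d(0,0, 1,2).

Shortest path: 0,0 → 0,1 → 0,2 → 1,2, total weight = 4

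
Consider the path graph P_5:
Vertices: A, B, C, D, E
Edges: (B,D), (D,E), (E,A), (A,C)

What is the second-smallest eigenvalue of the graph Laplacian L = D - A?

The path graph P_n has Laplacian eigenvalues λ_k = 2 − 2cos(kπ/n), k = 0, 1, …, n−1. Here n = 5:
k=0: 2 − 2cos(0) = 0.0; k=1: 2 − 2cos(π/5) = 0.382; k=2: 2 − 2cos(2π/5) = 1.382; k=3: 2 − 2cos(3π/5) = 2.618; k=4: 2 − 2cos(4π/5) = 3.618.
Laplacian eigenvalues: [0.0, 0.382, 1.382, 2.618, 3.618]. Algebraic connectivity (smallest non-zero eigenvalue) = 0.382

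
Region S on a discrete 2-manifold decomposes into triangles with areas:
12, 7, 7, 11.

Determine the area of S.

12 + 7 + 7 + 11 = 37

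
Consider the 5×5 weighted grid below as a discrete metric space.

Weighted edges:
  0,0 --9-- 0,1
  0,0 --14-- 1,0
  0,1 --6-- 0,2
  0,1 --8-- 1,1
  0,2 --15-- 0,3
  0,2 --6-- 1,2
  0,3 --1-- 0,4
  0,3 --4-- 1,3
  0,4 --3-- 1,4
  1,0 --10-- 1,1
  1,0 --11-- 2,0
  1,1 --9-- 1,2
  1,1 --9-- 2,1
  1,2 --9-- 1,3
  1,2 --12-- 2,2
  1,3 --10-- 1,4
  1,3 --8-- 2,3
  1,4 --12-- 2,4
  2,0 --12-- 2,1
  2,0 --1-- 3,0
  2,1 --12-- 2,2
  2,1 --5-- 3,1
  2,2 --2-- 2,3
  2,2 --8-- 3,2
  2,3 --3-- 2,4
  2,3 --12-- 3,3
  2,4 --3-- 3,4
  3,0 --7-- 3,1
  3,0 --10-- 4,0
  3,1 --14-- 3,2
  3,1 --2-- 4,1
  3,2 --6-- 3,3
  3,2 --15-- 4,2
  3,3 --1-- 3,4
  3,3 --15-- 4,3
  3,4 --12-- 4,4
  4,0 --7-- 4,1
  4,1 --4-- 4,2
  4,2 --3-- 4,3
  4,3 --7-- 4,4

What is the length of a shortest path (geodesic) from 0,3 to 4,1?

Shortest path: 0,3 → 1,3 → 2,3 → 2,2 → 2,1 → 3,1 → 4,1, total weight = 33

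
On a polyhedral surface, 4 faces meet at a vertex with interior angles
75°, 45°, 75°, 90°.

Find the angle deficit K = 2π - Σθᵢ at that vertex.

Sum of angles = 285°. K = 360° - 285° = 75° = 5π/12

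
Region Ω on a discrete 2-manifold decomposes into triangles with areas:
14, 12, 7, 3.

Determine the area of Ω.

14 + 12 + 7 + 3 = 36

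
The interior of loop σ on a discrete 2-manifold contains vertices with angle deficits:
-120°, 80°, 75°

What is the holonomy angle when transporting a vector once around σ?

Holonomy = total enclosed curvature = (-120°) + 80° + 75° = 35°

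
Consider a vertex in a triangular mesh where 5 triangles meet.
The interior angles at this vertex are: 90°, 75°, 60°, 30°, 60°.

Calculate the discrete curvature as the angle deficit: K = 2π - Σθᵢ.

Sum of angles = 315°. K = 360° - 315° = 45° = π/4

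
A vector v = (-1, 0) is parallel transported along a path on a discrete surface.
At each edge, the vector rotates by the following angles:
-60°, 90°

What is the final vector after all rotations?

Total rotation: (-60°) + 90° = 30°. Final vector: (-0.8660, -0.5000)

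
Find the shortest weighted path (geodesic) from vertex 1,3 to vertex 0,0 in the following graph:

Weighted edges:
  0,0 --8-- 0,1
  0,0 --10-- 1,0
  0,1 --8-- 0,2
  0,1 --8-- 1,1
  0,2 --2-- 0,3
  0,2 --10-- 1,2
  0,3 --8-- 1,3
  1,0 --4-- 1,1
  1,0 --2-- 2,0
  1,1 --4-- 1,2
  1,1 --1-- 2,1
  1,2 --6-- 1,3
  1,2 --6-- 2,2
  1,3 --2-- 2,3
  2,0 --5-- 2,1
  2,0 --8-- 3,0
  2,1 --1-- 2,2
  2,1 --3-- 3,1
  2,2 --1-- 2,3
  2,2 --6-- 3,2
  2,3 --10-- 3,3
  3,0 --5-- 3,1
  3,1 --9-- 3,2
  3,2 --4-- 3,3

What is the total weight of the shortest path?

Shortest path: 1,3 → 2,3 → 2,2 → 2,1 → 1,1 → 1,0 → 0,0, total weight = 19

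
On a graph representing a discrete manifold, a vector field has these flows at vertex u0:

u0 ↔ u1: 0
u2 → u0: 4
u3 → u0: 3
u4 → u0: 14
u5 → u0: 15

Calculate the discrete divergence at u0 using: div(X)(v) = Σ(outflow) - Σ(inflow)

Divergence = sum of outgoing flows = 0 + (-4) + (-3) + (-14) + (-15) = -36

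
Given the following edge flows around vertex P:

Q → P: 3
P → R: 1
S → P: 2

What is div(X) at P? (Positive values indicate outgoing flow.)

Divergence = sum of outgoing flows = (-3) + 1 + (-2) = -4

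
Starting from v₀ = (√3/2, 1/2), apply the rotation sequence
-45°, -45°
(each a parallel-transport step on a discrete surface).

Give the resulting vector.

Total rotation: (-45°) + (-45°) = -90°. Final vector: (0.5000, -0.8660)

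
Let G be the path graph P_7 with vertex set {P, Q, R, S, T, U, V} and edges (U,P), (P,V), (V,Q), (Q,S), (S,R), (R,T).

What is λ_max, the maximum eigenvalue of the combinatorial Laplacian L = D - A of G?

The path graph P_n has Laplacian eigenvalues λ_k = 2 − 2cos(kπ/n), k = 0, 1, …, n−1. Here n = 7:
k=0: 2 − 2cos(0) = 0.0; k=1: 2 − 2cos(π/7) = 0.1981; k=2: 2 − 2cos(2π/7) = 0.753; k=3: 2 − 2cos(3π/7) = 1.555; k=4: 2 − 2cos(4π/7) = 2.445; k=5: 2 − 2cos(5π/7) = 3.247; k=6: 2 − 2cos(6π/7) = 3.8019.
Laplacian eigenvalues: [0.0, 0.1981, 0.753, 1.555, 2.445, 3.247, 3.8019]. Largest eigenvalue (spectral radius) = 3.8019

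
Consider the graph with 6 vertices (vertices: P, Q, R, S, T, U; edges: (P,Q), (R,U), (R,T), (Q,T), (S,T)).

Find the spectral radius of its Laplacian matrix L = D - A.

Degrees: deg(P) = 1, deg(Q) = 2, deg(R) = 2, deg(S) = 1, deg(T) = 3, deg(U) = 1.
L = D − A with rows/columns ordered (P, Q, R, S, T, U):
  [ 1, -1,  0,  0,  0,  0]
  [-1,  2,  0,  0, -1,  0]
  [ 0,  0,  2,  0, -1, -1]
  [ 0,  0,  0,  1, -1,  0]
  [ 0, -1, -1, -1,  3,  0]
  [ 0,  0, -1,  0,  0,  1]
Characteristic polynomial: det(λI − L) = λ(λ² − 3λ + 1)(λ² − 5λ + 3)(λ − 2).
Roots: λ = 0; (λ² − 3λ + 1) = 0 ⇒ λ = (3 ± √5)/2 ≈ 0.382, 2.618; (λ² − 5λ + 3) = 0 ⇒ λ = (5 ± √13)/2 ≈ 0.6972, 4.3028; (λ − 2) = 0 ⇒ λ = 2.
(Check: the roots sum (with multiplicity) to 10, matching trace L = Σdeg = 2·5 = 10.)
Laplacian eigenvalues: [0.0, 0.382, 0.6972, 2.0, 2.618, 4.3028]. Largest eigenvalue (spectral radius) = 4.3028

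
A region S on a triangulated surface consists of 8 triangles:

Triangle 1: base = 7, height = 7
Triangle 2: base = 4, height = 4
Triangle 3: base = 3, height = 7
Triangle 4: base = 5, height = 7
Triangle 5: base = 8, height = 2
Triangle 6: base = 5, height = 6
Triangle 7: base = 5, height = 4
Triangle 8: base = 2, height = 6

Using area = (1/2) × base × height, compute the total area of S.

(1/2)×7×7 + (1/2)×4×4 + (1/2)×3×7 + (1/2)×5×7 + (1/2)×8×2 + (1/2)×5×6 + (1/2)×5×4 + (1/2)×2×6 = 99.5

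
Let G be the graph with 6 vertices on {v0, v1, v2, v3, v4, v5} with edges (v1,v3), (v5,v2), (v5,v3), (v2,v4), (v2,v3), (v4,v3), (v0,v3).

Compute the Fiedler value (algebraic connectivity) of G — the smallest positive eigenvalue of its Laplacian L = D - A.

Degrees: deg(v0) = 1, deg(v1) = 1, deg(v2) = 3, deg(v3) = 5, deg(v4) = 2, deg(v5) = 2.
L = D − A with rows/columns ordered (v0, v1, v2, v3, v4, v5):
  [ 1,  0,  0, -1,  0,  0]
  [ 0,  1,  0, -1,  0,  0]
  [ 0,  0,  3, -1, -1, -1]
  [-1, -1, -1,  5, -1, -1]
  [ 0,  0, -1, -1,  2,  0]
  [ 0,  0, -1, -1,  0,  2]
Characteristic polynomial: det(λI − L) = λ(λ − 1)²(λ − 2)(λ − 4)(λ − 6).
Roots: λ = 0; (λ − 1) = 0 ⇒ λ = 1 (multiplicity 2); (λ − 2) = 0 ⇒ λ = 2; (λ − 4) = 0 ⇒ λ = 4; (λ − 6) = 0 ⇒ λ = 6.
(Check: the roots sum (with multiplicity) to 14, matching trace L = Σdeg = 2·7 = 14.)
Laplacian eigenvalues: [0.0, 1.0, 1.0, 2.0, 4.0, 6.0]. Algebraic connectivity (smallest non-zero eigenvalue) = 1.0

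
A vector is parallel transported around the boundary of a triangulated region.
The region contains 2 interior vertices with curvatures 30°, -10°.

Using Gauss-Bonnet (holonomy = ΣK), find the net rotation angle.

Holonomy = total enclosed curvature = 30° + (-10°) = 20°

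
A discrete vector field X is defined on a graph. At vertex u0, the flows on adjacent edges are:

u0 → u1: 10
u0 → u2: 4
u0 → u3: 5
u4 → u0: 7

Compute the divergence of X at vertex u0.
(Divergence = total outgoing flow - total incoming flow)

Divergence = sum of outgoing flows = 10 + 4 + 5 + (-7) = 12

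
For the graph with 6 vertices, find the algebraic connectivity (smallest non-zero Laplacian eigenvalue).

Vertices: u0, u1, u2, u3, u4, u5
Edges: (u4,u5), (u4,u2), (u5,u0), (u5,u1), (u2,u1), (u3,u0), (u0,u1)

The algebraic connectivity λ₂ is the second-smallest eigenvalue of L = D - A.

Degrees: deg(u0) = 3, deg(u1) = 3, deg(u2) = 2, deg(u3) = 1, deg(u4) = 2, deg(u5) = 3.
L = D − A with rows/columns ordered (u0, u1, u2, u3, u4, u5):
  [ 3, -1,  0, -1,  0, -1]
  [-1,  3, -1,  0,  0, -1]
  [ 0, -1,  2,  0, -1,  0]
  [-1,  0,  0,  1,  0,  0]
  [ 0,  0, -1,  0,  2, -1]
  [-1, -1,  0,  0, -1,  3]
Characteristic polynomial: det(λI − L) = λ(λ² − 5λ + 3)(λ − 2)(λ² − 7λ + 11).
Roots: λ = 0; (λ² − 5λ + 3) = 0 ⇒ λ = (5 ± √13)/2 ≈ 0.6972, 4.3028; (λ − 2) = 0 ⇒ λ = 2; (λ² − 7λ + 11) = 0 ⇒ λ = (7 ± √5)/2 ≈ 2.382, 4.618.
(Check: the roots sum (with multiplicity) to 14, matching trace L = Σdeg = 2·7 = 14.)
Laplacian eigenvalues: [0.0, 0.6972, 2.0, 2.382, 4.3028, 4.618]. Algebraic connectivity (smallest non-zero eigenvalue) = 0.6972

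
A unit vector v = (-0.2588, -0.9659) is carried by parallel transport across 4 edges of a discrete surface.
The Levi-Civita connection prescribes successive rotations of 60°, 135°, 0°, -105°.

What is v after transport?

Total rotation: 60° + 135° + 0° + (-105°) = 90°. Final vector: (0.9659, -0.2588)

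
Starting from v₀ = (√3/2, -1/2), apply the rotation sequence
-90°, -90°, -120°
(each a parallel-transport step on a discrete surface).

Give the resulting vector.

Total rotation: (-90°) + (-90°) + (-120°) = -300° ≡ 60° (mod 360°). Final vector: (0.8660, 0.5000)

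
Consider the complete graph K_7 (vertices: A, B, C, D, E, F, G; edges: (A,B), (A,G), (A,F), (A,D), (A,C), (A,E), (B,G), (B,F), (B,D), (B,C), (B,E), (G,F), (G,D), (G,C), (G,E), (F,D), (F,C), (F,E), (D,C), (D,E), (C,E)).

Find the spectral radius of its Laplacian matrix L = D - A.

For the complete graph K_n, L = nI − J (J = all-ones matrix). J has eigenvalues n (once, eigenvector 𝟙) and 0 (multiplicity n−1), so L has eigenvalues 0 (once) and n (multiplicity n−1). Here n = 7: eigenvalue 0 once and 7 with multiplicity 6.
Laplacian eigenvalues: [0.0, 7.0, 7.0, 7.0, 7.0, 7.0, 7.0]. Largest eigenvalue (spectral radius) = 7.0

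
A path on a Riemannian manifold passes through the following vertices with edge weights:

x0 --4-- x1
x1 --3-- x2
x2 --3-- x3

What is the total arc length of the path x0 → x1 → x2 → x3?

Arc length = 4 + 3 + 3 = 10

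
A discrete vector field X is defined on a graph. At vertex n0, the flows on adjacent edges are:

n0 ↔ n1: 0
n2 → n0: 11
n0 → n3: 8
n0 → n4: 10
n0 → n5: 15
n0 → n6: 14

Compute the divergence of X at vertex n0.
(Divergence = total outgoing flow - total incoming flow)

Divergence = sum of outgoing flows = 0 + (-11) + 8 + 10 + 15 + 14 = 36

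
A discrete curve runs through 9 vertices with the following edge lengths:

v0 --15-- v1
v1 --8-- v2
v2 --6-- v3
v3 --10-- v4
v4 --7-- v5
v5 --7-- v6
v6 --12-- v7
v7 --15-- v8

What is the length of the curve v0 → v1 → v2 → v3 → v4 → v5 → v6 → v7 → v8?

Arc length = 15 + 8 + 6 + 10 + 7 + 7 + 12 + 15 = 80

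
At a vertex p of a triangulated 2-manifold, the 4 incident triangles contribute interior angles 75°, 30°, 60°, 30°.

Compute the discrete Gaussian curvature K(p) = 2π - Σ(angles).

Sum of angles = 195°. K = 360° - 195° = 165° = 11π/12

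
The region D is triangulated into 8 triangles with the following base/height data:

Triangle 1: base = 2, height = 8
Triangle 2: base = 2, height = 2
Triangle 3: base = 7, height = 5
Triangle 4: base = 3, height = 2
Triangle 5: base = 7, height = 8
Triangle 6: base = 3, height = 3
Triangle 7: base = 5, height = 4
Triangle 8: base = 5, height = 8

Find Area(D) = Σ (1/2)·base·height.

(1/2)×2×8 + (1/2)×2×2 + (1/2)×7×5 + (1/2)×3×2 + (1/2)×7×8 + (1/2)×3×3 + (1/2)×5×4 + (1/2)×5×8 = 93.0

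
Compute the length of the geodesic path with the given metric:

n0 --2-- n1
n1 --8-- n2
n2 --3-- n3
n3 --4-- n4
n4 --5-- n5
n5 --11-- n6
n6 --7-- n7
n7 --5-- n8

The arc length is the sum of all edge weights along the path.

Arc length = 2 + 8 + 3 + 4 + 5 + 11 + 7 + 5 = 45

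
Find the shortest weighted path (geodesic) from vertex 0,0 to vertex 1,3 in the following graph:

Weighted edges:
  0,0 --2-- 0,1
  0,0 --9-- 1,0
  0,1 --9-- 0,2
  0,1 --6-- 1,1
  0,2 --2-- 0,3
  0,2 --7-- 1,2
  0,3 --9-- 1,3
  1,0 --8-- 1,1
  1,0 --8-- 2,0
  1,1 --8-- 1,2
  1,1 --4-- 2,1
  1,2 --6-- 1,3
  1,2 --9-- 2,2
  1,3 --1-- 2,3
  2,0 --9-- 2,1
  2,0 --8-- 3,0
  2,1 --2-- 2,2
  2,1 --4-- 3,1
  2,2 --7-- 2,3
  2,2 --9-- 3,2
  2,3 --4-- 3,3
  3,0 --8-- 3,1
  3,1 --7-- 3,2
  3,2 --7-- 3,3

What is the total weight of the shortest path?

Shortest path: 0,0 → 0,1 → 0,2 → 0,3 → 1,3, total weight = 22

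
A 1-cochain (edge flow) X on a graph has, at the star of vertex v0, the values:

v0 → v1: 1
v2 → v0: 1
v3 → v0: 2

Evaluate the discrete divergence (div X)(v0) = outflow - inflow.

Divergence = sum of outgoing flows = 1 + (-1) + (-2) = -2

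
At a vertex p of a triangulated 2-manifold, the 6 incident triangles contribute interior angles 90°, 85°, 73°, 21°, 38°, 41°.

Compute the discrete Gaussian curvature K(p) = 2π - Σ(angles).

Sum of angles = 348°. K = 360° - 348° = 12° = π/15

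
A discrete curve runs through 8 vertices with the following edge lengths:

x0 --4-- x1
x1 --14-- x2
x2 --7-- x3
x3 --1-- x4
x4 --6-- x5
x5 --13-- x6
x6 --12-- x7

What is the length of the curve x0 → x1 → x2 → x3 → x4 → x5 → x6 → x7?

Arc length = 4 + 14 + 7 + 1 + 6 + 13 + 12 = 57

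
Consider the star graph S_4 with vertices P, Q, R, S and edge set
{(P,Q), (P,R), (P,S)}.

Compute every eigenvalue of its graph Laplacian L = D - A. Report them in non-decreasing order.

The star S_4 is the complete bipartite graph K_{1,3} (one hub of degree 3, 3 leaves of degree 1). The Laplacian spectrum of K_{p,q} is 0, p (multiplicity q−1), q (multiplicity p−1), p+q. With p = 1, q = 3: 0 once, 1 with multiplicity 2, and 4 once. (Check: trace L = sum of degrees = 6 = 2·1 + 4.)
Laplacian eigenvalues (increasing order): [0.0, 1.0, 1.0, 4.0]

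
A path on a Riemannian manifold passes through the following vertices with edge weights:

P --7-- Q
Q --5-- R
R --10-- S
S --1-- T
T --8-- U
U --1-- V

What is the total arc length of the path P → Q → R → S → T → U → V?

Arc length = 7 + 5 + 10 + 1 + 8 + 1 = 32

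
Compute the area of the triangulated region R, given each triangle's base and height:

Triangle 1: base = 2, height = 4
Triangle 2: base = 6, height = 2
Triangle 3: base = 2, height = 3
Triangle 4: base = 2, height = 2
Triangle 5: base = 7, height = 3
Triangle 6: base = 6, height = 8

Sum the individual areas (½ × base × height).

(1/2)×2×4 + (1/2)×6×2 + (1/2)×2×3 + (1/2)×2×2 + (1/2)×7×3 + (1/2)×6×8 = 49.5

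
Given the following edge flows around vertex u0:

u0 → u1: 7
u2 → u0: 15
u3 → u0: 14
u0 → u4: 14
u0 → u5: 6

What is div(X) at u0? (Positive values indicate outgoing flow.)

Divergence = sum of outgoing flows = 7 + (-15) + (-14) + 14 + 6 = -2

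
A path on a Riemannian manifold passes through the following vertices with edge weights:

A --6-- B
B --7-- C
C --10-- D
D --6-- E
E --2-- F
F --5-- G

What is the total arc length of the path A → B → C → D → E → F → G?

Arc length = 6 + 7 + 10 + 6 + 2 + 5 = 36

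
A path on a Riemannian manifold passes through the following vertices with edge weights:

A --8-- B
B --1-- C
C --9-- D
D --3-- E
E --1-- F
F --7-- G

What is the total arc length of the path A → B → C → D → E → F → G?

Arc length = 8 + 1 + 9 + 3 + 1 + 7 = 29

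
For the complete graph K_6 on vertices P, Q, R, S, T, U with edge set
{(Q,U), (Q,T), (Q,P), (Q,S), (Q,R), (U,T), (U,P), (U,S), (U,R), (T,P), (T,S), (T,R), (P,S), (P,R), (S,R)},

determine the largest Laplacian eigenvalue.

For the complete graph K_n, L = nI − J (J = all-ones matrix). J has eigenvalues n (once, eigenvector 𝟙) and 0 (multiplicity n−1), so L has eigenvalues 0 (once) and n (multiplicity n−1). Here n = 6: eigenvalue 0 once and 6 with multiplicity 5.
Laplacian eigenvalues: [0.0, 6.0, 6.0, 6.0, 6.0, 6.0]. Largest eigenvalue (spectral radius) = 6.0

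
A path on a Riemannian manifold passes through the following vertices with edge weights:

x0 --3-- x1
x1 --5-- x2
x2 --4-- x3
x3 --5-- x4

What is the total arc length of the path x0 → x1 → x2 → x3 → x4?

Arc length = 3 + 5 + 4 + 5 = 17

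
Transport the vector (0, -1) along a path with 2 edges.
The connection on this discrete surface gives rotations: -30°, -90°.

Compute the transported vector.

Total rotation: (-30°) + (-90°) = -120°. Final vector: (-0.8660, 0.5000)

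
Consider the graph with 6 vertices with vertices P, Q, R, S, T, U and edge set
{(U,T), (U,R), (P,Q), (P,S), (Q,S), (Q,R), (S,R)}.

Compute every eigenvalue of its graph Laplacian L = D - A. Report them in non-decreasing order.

Degrees: deg(P) = 2, deg(Q) = 3, deg(R) = 3, deg(S) = 3, deg(T) = 1, deg(U) = 2.
L = D − A with rows/columns ordered (P, Q, R, S, T, U):
  [ 2, -1,  0, -1,  0,  0]
  [-1,  3, -1, -1,  0,  0]
  [ 0, -1,  3, -1,  0, -1]
  [-1, -1, -1,  3,  0,  0]
  [ 0,  0,  0,  0,  1, -1]
  [ 0,  0, -1,  0, -1,  2]
Characteristic polynomial: det(λI − L) = λ(λ² − 5λ + 2)(λ − 2)(λ − 3)(λ − 4).
Roots: λ = 0; (λ² − 5λ + 2) = 0 ⇒ λ = (5 ± √17)/2 ≈ 0.4384, 4.5616; (λ − 2) = 0 ⇒ λ = 2; (λ − 3) = 0 ⇒ λ = 3; (λ − 4) = 0 ⇒ λ = 4.
(Check: the roots sum (with multiplicity) to 14, matching trace L = Σdeg = 2·7 = 14.)
Laplacian eigenvalues (increasing order): [0.0, 0.4384, 2.0, 3.0, 4.0, 4.5616]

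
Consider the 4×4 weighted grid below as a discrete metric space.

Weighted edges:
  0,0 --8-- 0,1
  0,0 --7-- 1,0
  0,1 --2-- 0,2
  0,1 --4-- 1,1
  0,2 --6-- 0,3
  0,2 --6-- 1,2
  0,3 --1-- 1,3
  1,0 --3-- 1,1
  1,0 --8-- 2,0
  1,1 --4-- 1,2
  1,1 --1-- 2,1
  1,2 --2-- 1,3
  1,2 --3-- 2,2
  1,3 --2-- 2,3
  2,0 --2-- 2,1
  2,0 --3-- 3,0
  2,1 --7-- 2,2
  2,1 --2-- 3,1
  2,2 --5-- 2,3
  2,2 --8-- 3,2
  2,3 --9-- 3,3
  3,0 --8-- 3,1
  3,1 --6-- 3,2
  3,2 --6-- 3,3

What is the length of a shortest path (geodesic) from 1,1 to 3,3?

Shortest path: 1,1 → 2,1 → 3,1 → 3,2 → 3,3, total weight = 15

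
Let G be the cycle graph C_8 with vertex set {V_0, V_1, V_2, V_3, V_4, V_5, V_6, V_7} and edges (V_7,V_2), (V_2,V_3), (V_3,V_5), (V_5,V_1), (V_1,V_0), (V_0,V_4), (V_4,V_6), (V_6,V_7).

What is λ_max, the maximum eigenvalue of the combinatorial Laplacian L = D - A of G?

The cycle graph C_n has Laplacian eigenvalues λ_k = 2 − 2cos(2πk/n), k = 0, 1, …, n−1. Here n = 8:
k=0: 2 − 2cos(0) = 0.0; k=1: 2 − 2cos(π/4) = 0.5858; k=2: 2 − 2cos(π/2) = 2.0; k=3: 2 − 2cos(3π/4) = 3.4142; k=4: 2 − 2cos(π) = 4.0; k=5: 2 − 2cos(5π/4) = 3.4142; k=6: 2 − 2cos(3π/2) = 2.0; k=7: 2 − 2cos(7π/4) = 0.5858.
Laplacian eigenvalues: [0.0, 0.5858, 0.5858, 2.0, 2.0, 3.4142, 3.4142, 4.0]. Largest eigenvalue (spectral radius) = 4.0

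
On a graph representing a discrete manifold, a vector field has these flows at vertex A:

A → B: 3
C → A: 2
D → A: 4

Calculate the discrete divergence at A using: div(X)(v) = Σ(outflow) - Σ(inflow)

Divergence = sum of outgoing flows = 3 + (-2) + (-4) = -3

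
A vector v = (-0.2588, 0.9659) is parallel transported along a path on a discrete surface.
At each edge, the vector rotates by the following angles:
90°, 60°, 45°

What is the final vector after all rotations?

Total rotation: 90° + 60° + 45° = 195° ≡ -165° (mod 360°). Final vector: (0.5000, -0.8660)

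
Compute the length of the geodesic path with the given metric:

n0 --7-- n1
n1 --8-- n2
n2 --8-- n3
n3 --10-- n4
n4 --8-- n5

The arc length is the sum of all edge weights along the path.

Arc length = 7 + 8 + 8 + 10 + 8 = 41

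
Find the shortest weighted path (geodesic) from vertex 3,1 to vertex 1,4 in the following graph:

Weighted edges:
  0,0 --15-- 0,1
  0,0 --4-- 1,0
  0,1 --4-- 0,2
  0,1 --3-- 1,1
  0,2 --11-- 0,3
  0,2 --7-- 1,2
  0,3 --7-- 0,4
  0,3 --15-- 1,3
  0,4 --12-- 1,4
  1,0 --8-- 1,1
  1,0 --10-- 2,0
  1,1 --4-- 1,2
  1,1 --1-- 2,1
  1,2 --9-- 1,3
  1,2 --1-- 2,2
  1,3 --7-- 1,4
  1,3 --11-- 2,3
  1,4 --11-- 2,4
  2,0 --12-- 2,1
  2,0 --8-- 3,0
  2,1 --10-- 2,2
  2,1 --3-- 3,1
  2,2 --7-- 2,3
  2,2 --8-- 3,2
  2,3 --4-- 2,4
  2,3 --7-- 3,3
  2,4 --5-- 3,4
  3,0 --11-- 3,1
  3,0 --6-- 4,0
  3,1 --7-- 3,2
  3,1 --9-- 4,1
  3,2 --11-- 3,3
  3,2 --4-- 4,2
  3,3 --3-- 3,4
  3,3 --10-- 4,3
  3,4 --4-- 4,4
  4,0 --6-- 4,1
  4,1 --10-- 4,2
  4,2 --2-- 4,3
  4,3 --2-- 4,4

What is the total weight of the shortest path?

Shortest path: 3,1 → 2,1 → 1,1 → 1,2 → 1,3 → 1,4, total weight = 24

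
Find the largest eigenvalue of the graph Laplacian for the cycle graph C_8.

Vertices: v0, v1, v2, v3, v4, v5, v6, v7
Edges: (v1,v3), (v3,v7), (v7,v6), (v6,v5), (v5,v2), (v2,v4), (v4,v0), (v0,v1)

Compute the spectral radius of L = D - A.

The cycle graph C_n has Laplacian eigenvalues λ_k = 2 − 2cos(2πk/n), k = 0, 1, …, n−1. Here n = 8:
k=0: 2 − 2cos(0) = 0.0; k=1: 2 − 2cos(π/4) = 0.5858; k=2: 2 − 2cos(π/2) = 2.0; k=3: 2 − 2cos(3π/4) = 3.4142; k=4: 2 − 2cos(π) = 4.0; k=5: 2 − 2cos(5π/4) = 3.4142; k=6: 2 − 2cos(3π/2) = 2.0; k=7: 2 − 2cos(7π/4) = 0.5858.
Laplacian eigenvalues: [0.0, 0.5858, 0.5858, 2.0, 2.0, 3.4142, 3.4142, 4.0]. Largest eigenvalue (spectral radius) = 4.0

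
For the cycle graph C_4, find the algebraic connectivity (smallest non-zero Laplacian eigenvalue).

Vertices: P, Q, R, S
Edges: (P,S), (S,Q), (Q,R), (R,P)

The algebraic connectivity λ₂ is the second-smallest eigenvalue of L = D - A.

The cycle graph C_n has Laplacian eigenvalues λ_k = 2 − 2cos(2πk/n), k = 0, 1, …, n−1. Here n = 4:
k=0: 2 − 2cos(0) = 0.0; k=1: 2 − 2cos(π/2) = 2.0; k=2: 2 − 2cos(π) = 4.0; k=3: 2 − 2cos(3π/2) = 2.0.
Laplacian eigenvalues: [0.0, 2.0, 2.0, 4.0]. Algebraic connectivity (smallest non-zero eigenvalue) = 2.0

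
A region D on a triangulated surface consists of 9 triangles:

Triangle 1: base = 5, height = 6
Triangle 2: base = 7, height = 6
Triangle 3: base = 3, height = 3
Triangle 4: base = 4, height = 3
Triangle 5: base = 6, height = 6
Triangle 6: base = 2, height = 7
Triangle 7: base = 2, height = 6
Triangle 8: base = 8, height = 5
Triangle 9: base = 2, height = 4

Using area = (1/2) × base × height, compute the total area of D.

(1/2)×5×6 + (1/2)×7×6 + (1/2)×3×3 + (1/2)×4×3 + (1/2)×6×6 + (1/2)×2×7 + (1/2)×2×6 + (1/2)×8×5 + (1/2)×2×4 = 101.5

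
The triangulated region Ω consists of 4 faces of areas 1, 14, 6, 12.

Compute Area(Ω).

1 + 14 + 6 + 12 = 33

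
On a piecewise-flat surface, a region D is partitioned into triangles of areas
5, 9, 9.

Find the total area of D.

5 + 9 + 9 = 23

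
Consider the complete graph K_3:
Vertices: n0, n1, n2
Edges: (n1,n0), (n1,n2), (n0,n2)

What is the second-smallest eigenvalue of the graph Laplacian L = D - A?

For the complete graph K_n, L = nI − J (J = all-ones matrix). J has eigenvalues n (once, eigenvector 𝟙) and 0 (multiplicity n−1), so L has eigenvalues 0 (once) and n (multiplicity n−1). Here n = 3: eigenvalue 0 once and 3 with multiplicity 2.
Laplacian eigenvalues: [0.0, 3.0, 3.0]. Algebraic connectivity (smallest non-zero eigenvalue) = 3.0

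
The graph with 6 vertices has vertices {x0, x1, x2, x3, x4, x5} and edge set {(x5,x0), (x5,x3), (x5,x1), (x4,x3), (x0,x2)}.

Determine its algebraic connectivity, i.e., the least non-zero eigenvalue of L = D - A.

Degrees: deg(x0) = 2, deg(x1) = 1, deg(x2) = 1, deg(x3) = 2, deg(x4) = 1, deg(x5) = 3.
L = D − A with rows/columns ordered (x0, x1, x2, x3, x4, x5):
  [ 2,  0, -1,  0,  0, -1]
  [ 0,  1,  0,  0,  0, -1]
  [-1,  0,  1,  0,  0,  0]
  [ 0,  0,  0,  2, -1, -1]
  [ 0,  0,  0, -1,  1,  0]
  [-1, -1,  0, -1,  0,  3]
Characteristic polynomial: det(λI − L) = λ(λ² − 3λ + 1)(λ² − 5λ + 3)(λ − 2).
Roots: λ = 0; (λ² − 3λ + 1) = 0 ⇒ λ = (3 ± √5)/2 ≈ 0.382, 2.618; (λ² − 5λ + 3) = 0 ⇒ λ = (5 ± √13)/2 ≈ 0.6972, 4.3028; (λ − 2) = 0 ⇒ λ = 2.
(Check: the roots sum (with multiplicity) to 10, matching trace L = Σdeg = 2·5 = 10.)
Laplacian eigenvalues: [0.0, 0.382, 0.6972, 2.0, 2.618, 4.3028]. Algebraic connectivity (smallest non-zero eigenvalue) = 0.382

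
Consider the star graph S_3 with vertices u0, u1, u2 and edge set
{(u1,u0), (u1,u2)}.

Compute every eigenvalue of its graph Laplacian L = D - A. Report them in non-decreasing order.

The star S_3 is the complete bipartite graph K_{1,2} (one hub of degree 2, 2 leaves of degree 1). The Laplacian spectrum of K_{p,q} is 0, p (multiplicity q−1), q (multiplicity p−1), p+q. With p = 1, q = 2: 0 once, 1 with multiplicity 1, and 3 once. (Check: trace L = sum of degrees = 4 = 1·1 + 3.)
Laplacian eigenvalues (increasing order): [0.0, 1.0, 3.0]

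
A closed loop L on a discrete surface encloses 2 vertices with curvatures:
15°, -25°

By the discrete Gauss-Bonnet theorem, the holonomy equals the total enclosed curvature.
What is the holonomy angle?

Holonomy = total enclosed curvature = 15° + (-25°) = -10°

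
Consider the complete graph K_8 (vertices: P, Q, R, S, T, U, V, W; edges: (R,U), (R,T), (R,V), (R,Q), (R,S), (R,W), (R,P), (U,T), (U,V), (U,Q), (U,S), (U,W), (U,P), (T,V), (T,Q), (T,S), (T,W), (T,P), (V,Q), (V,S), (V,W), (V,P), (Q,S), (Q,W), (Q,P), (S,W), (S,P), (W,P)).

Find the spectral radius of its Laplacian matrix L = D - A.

For the complete graph K_n, L = nI − J (J = all-ones matrix). J has eigenvalues n (once, eigenvector 𝟙) and 0 (multiplicity n−1), so L has eigenvalues 0 (once) and n (multiplicity n−1). Here n = 8: eigenvalue 0 once and 8 with multiplicity 7.
Laplacian eigenvalues: [0.0, 8.0, 8.0, 8.0, 8.0, 8.0, 8.0, 8.0]. Largest eigenvalue (spectral radius) = 8.0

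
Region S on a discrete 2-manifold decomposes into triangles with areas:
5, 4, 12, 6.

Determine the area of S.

5 + 4 + 12 + 6 = 27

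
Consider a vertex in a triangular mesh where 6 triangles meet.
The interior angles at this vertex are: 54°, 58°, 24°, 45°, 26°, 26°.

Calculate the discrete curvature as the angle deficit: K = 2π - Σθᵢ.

Sum of angles = 233°. K = 360° - 233° = 127° = 127π/180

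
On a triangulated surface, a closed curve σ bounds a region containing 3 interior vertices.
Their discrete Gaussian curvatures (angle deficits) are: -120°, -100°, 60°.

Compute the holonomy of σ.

Holonomy = total enclosed curvature = (-120°) + (-100°) + 60° = -160°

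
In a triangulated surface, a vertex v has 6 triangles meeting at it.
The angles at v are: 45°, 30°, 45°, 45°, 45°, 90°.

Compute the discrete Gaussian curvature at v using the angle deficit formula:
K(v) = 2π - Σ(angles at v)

Sum of angles = 300°. K = 360° - 300° = 60° = π/3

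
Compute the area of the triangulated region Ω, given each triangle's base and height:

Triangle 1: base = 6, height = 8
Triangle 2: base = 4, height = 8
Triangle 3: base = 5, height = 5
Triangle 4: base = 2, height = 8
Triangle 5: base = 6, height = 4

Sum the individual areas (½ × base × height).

(1/2)×6×8 + (1/2)×4×8 + (1/2)×5×5 + (1/2)×2×8 + (1/2)×6×4 = 72.5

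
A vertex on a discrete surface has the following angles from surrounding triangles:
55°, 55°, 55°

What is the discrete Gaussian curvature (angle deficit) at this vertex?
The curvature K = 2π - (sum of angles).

Sum of angles = 165°. K = 360° - 165° = 195°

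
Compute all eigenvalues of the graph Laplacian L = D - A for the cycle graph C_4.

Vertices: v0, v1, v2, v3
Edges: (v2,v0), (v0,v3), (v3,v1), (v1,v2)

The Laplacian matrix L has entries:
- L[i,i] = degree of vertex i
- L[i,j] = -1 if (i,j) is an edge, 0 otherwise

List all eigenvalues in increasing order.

The cycle graph C_n has Laplacian eigenvalues λ_k = 2 − 2cos(2πk/n), k = 0, 1, …, n−1. Here n = 4:
k=0: 2 − 2cos(0) = 0.0; k=1: 2 − 2cos(π/2) = 2.0; k=2: 2 − 2cos(π) = 4.0; k=3: 2 − 2cos(3π/2) = 2.0.
Laplacian eigenvalues (increasing order): [0.0, 2.0, 2.0, 4.0]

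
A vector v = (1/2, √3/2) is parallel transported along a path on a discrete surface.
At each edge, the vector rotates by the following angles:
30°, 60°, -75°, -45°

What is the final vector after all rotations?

Total rotation: 30° + 60° + (-75°) + (-45°) = -30°. Final vector: (0.8660, 0.5000)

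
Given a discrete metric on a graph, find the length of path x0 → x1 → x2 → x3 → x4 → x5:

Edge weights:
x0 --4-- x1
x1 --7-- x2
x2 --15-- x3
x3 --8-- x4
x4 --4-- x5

Arc length = 4 + 7 + 15 + 8 + 4 = 38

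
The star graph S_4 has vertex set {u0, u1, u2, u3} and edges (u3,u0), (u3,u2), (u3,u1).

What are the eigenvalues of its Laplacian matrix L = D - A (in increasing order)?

The star S_4 is the complete bipartite graph K_{1,3} (one hub of degree 3, 3 leaves of degree 1). The Laplacian spectrum of K_{p,q} is 0, p (multiplicity q−1), q (multiplicity p−1), p+q. With p = 1, q = 3: 0 once, 1 with multiplicity 2, and 4 once. (Check: trace L = sum of degrees = 6 = 2·1 + 4.)
Laplacian eigenvalues (increasing order): [0.0, 1.0, 1.0, 4.0]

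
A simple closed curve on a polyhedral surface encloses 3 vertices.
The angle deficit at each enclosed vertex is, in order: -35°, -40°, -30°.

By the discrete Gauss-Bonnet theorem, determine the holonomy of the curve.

Holonomy = total enclosed curvature = (-35°) + (-40°) + (-30°) = -105°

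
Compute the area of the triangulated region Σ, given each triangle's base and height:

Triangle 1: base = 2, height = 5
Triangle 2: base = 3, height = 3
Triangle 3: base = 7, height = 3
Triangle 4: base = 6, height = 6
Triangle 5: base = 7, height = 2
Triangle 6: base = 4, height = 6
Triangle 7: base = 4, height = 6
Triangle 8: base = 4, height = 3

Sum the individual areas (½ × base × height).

(1/2)×2×5 + (1/2)×3×3 + (1/2)×7×3 + (1/2)×6×6 + (1/2)×7×2 + (1/2)×4×6 + (1/2)×4×6 + (1/2)×4×3 = 75.0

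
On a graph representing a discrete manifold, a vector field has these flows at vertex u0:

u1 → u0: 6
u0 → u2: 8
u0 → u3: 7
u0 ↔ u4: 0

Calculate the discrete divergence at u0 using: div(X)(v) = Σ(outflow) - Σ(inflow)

Divergence = sum of outgoing flows = (-6) + 8 + 7 + 0 = 9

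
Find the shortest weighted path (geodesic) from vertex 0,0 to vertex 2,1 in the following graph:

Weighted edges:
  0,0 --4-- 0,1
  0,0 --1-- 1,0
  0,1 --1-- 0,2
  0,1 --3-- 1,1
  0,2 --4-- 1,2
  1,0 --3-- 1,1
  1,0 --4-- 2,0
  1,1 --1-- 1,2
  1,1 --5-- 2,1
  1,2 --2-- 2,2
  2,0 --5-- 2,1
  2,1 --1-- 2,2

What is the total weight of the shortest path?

Shortest path: 0,0 → 1,0 → 1,1 → 1,2 → 2,2 → 2,1, total weight = 8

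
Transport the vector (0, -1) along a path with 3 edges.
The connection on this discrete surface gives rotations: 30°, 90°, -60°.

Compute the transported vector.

Total rotation: 30° + 90° + (-60°) = 60°. Final vector: (0.8660, -0.5000)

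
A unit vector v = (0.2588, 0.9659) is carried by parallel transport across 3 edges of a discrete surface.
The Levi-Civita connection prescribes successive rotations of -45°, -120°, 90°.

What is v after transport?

Total rotation: (-45°) + (-120°) + 90° = -75°. Final vector: (1, 0)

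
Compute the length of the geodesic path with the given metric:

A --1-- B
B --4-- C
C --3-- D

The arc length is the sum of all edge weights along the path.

Arc length = 1 + 4 + 3 = 8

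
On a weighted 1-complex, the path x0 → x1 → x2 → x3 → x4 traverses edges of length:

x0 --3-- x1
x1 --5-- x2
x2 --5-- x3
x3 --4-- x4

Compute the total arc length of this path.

Arc length = 3 + 5 + 5 + 4 = 17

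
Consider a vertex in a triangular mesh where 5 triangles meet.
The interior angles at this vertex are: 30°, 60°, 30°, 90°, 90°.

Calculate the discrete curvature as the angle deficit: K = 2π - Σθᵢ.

Sum of angles = 300°. K = 360° - 300° = 60°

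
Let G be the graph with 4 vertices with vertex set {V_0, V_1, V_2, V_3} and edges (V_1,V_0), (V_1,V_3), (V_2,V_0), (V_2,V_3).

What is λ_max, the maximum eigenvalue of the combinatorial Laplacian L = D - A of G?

Degrees: deg(V_0) = 2, deg(V_1) = 2, deg(V_2) = 2, deg(V_3) = 2.
L = D − A with rows/columns ordered (V_0, V_1, V_2, V_3):
  [ 2, -1, -1,  0]
  [-1,  2,  0, -1]
  [-1,  0,  2, -1]
  [ 0, -1, -1,  2]
Characteristic polynomial: det(λI − L) = λ(λ − 2)²(λ − 4).
Roots: λ = 0; (λ − 2) = 0 ⇒ λ = 2 (multiplicity 2); (λ − 4) = 0 ⇒ λ = 4.
(Check: the roots sum (with multiplicity) to 8, matching trace L = Σdeg = 2·4 = 8.)
Laplacian eigenvalues: [0.0, 2.0, 2.0, 4.0]. Largest eigenvalue (spectral radius) = 4.0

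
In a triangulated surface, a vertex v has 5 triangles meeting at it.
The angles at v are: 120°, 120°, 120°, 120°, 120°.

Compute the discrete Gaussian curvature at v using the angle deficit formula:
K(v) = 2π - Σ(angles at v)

Sum of angles = 600°. K = 360° - 600° = -240° = -4π/3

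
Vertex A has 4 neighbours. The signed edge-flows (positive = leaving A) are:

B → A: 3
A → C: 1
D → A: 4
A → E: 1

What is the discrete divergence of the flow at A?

Divergence = sum of outgoing flows = (-3) + 1 + (-4) + 1 = -5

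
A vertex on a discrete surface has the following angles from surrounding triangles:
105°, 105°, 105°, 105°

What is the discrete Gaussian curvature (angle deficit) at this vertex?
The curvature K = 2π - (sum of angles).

Sum of angles = 420°. K = 360° - 420° = -60°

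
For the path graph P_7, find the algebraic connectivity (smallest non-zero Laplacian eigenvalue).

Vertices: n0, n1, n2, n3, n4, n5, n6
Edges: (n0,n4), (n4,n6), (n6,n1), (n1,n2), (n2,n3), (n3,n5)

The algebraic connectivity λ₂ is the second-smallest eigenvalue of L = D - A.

The path graph P_n has Laplacian eigenvalues λ_k = 2 − 2cos(kπ/n), k = 0, 1, …, n−1. Here n = 7:
k=0: 2 − 2cos(0) = 0.0; k=1: 2 − 2cos(π/7) = 0.1981; k=2: 2 − 2cos(2π/7) = 0.753; k=3: 2 − 2cos(3π/7) = 1.555; k=4: 2 − 2cos(4π/7) = 2.445; k=5: 2 − 2cos(5π/7) = 3.247; k=6: 2 − 2cos(6π/7) = 3.8019.
Laplacian eigenvalues: [0.0, 0.1981, 0.753, 1.555, 2.445, 3.247, 3.8019]. Algebraic connectivity (smallest non-zero eigenvalue) = 0.1981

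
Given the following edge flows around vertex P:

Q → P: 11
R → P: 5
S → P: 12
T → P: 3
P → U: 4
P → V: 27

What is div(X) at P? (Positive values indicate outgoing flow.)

Divergence = sum of outgoing flows = (-11) + (-5) + (-12) + (-3) + 4 + 27 = 0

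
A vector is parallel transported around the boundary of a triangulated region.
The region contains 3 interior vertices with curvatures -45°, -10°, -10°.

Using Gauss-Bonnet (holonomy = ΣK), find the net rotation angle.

Holonomy = total enclosed curvature = (-45°) + (-10°) + (-10°) = -65°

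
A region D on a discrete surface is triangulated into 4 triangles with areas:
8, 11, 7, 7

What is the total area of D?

8 + 11 + 7 + 7 = 33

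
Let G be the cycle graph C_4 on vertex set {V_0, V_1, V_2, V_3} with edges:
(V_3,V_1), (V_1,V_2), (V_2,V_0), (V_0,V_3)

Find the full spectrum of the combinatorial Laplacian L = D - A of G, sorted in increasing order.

The cycle graph C_n has Laplacian eigenvalues λ_k = 2 − 2cos(2πk/n), k = 0, 1, …, n−1. Here n = 4:
k=0: 2 − 2cos(0) = 0.0; k=1: 2 − 2cos(π/2) = 2.0; k=2: 2 − 2cos(π) = 4.0; k=3: 2 − 2cos(3π/2) = 2.0.
Laplacian eigenvalues (increasing order): [0.0, 2.0, 2.0, 4.0]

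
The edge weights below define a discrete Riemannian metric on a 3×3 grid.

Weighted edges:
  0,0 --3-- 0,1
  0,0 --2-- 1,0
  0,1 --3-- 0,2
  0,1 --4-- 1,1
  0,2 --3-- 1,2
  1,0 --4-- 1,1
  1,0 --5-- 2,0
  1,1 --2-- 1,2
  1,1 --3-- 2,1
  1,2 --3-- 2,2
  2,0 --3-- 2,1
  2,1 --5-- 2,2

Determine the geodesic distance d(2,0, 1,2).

Shortest path: 2,0 → 2,1 → 1,1 → 1,2, total weight = 8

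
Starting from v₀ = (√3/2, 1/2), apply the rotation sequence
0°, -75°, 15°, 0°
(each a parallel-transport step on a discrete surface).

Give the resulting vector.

Total rotation: 0° + (-75°) + 15° + 0° = -60°. Final vector: (0.8660, -0.5000)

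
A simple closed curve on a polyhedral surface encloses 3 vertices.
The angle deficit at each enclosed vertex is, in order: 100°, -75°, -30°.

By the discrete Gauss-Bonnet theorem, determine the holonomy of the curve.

Holonomy = total enclosed curvature = 100° + (-75°) + (-30°) = -5°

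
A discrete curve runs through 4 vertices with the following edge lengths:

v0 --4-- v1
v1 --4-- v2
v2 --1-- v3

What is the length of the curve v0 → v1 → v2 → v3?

Arc length = 4 + 4 + 1 = 9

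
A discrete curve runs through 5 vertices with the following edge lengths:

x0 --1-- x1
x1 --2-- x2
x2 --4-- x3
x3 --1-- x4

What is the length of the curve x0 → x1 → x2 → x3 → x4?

Arc length = 1 + 2 + 4 + 1 = 8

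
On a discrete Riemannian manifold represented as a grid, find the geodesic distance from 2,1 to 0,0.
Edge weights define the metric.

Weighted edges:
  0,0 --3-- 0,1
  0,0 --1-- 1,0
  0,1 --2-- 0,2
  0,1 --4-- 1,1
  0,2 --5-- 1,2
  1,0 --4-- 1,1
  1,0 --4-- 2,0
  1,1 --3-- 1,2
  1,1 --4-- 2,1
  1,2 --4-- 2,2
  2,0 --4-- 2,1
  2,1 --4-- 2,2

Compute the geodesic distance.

Shortest path: 2,1 → 1,1 → 1,0 → 0,0, total weight = 9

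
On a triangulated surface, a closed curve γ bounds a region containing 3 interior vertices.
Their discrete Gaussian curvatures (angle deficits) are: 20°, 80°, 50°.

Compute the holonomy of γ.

Holonomy = total enclosed curvature = 20° + 80° + 50° = 150°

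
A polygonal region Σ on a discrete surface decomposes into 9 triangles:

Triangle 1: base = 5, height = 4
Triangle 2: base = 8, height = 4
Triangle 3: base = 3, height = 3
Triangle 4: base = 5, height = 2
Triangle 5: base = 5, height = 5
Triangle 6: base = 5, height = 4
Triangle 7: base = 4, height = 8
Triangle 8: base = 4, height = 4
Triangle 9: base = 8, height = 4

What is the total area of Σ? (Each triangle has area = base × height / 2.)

(1/2)×5×4 + (1/2)×8×4 + (1/2)×3×3 + (1/2)×5×2 + (1/2)×5×5 + (1/2)×5×4 + (1/2)×4×8 + (1/2)×4×4 + (1/2)×8×4 = 98.0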